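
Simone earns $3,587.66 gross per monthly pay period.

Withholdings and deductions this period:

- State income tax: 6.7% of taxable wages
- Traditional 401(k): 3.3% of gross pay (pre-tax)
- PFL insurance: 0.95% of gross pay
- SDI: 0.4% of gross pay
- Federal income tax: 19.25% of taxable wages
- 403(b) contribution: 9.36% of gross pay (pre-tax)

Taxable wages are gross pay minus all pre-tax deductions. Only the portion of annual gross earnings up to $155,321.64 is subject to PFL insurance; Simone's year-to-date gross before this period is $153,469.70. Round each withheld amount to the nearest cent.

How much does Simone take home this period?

403(b) contribution: $3,587.66 × 0.0936 = $335.80
Traditional 401(k): $3,587.66 × 0.033 = $118.39
Pre-tax total = $335.80 + $118.39 = $454.19
Taxable wages = $3,587.66 − $454.19 = $3,133.47
Federal income tax: $3,133.47 × 0.1925 = $603.19
State income tax: $3,133.47 × 0.067 = $209.94
PFL insurance: only $155,321.64 − $153,469.70 = $1,851.94 of this check is subject → $1,851.94 × 0.0095 = $17.59
SDI: $3,587.66 × 0.004 = $14.35
Total deductions = $335.80 + $118.39 + $603.19 + $209.94 + $17.59 + $14.35 = $1,299.26
Net pay = $3,587.66 − $1,299.26 = $2,288.40

$2,288.40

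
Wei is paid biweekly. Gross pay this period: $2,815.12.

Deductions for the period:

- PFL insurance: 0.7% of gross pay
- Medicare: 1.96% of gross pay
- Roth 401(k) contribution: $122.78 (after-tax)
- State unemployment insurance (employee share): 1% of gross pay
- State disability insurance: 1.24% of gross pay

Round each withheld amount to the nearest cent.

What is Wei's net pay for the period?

PFL insurance: $2,815.12 × 0.007 = $19.71
State unemployment insurance (employee share): $2,815.12 × 0.01 = $28.15
Medicare: $2,815.12 × 0.0196 = $55.18
State disability insurance: $2,815.12 × 0.0124 = $34.91
Roth 401(k) contribution: $122.78
Total deductions = $19.71 + $28.15 + $55.18 + $34.91 + $122.78 = $260.73
Net pay = $2,815.12 − $260.73 = $2,554.39

$2,554.39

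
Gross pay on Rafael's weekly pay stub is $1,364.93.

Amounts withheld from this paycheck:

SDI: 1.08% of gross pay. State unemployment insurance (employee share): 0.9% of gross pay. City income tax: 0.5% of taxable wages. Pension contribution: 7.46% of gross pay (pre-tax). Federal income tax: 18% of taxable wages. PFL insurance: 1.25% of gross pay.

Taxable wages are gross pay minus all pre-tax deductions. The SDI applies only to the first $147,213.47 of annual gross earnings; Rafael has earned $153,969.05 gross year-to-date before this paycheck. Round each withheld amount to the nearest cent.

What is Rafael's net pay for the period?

$1,000.09

Pension contribution: $1,364.93 × 0.0746 = $101.82
Taxable wages = $1,364.93 − $101.82 = $1,263.11
Federal income tax: $1,263.11 × 0.18 = $227.36
City income tax: $1,263.11 × 0.005 = $6.32
SDI: annual cap $147,213.47 already reached (YTD $153,969.05), so $0.00
PFL insurance: $1,364.93 × 0.0125 = $17.06
State unemployment insurance (employee share): $1,364.93 × 0.009 = $12.28
Total deductions = $101.82 + $227.36 + $6.32 + $0.00 + $17.06 + $12.28 = $364.84
Net pay = $1,364.93 − $364.84 = $1,000.09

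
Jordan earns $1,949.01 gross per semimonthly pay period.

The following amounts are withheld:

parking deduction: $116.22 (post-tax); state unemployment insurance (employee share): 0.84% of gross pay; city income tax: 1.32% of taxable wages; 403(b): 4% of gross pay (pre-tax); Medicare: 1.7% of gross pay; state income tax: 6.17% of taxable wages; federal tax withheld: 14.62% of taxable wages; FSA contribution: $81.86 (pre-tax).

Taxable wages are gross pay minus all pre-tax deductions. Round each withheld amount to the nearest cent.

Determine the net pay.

FSA contribution: $81.86
403(b): $1,949.01 × 0.04 = $77.96
Pre-tax total = $81.86 + $77.96 = $159.82
Taxable wages = $1,949.01 − $159.82 = $1,789.19
Federal tax withheld: $1,789.19 × 0.1462 = $261.58
City income tax: $1,789.19 × 0.0132 = $23.62
State income tax: $1,789.19 × 0.0617 = $110.39
Medicare: $1,949.01 × 0.017 = $33.13
State unemployment insurance (employee share): $1,949.01 × 0.0084 = $16.37
Parking deduction: $116.22
Total deductions = $81.86 + $77.96 + $261.58 + $23.62 + $110.39 + $33.13 + $16.37 + $116.22 = $721.13
Net pay = $1,949.01 − $721.13 = $1,227.88

$1,227.88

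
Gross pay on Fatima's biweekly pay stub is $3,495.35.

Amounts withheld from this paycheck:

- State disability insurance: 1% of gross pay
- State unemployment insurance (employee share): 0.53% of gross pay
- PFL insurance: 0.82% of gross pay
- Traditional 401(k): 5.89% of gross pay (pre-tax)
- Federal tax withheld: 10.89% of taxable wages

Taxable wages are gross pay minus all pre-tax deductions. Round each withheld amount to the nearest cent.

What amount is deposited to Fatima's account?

$2,849.11

Traditional 401(k): $3,495.35 × 0.0589 = $205.88
Taxable wages = $3,495.35 − $205.88 = $3,289.47
Federal tax withheld: $3,289.47 × 0.1089 = $358.22
State disability insurance: $3,495.35 × 0.01 = $34.95
State unemployment insurance (employee share): $3,495.35 × 0.0053 = $18.53
PFL insurance: $3,495.35 × 0.0082 = $28.66
Total deductions = $205.88 + $358.22 + $34.95 + $18.53 + $28.66 = $646.24
Net pay = $3,495.35 − $646.24 = $2,849.11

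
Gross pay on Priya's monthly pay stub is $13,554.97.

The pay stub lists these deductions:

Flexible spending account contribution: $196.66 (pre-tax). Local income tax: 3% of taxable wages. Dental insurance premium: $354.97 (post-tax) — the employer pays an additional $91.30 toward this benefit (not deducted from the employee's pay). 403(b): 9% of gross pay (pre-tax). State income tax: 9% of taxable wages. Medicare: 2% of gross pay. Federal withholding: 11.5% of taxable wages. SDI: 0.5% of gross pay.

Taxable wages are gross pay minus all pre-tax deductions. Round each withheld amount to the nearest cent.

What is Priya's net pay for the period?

Flexible spending account contribution: $196.66
403(b): $13,554.97 × 0.09 = $1,219.95
Pre-tax total = $196.66 + $1,219.95 = $1,416.61
Taxable wages = $13,554.97 − $1,416.61 = $12,138.36
State income tax: $12,138.36 × 0.09 = $1,092.45
Federal withholding: $12,138.36 × 0.115 = $1,395.91
Local income tax: $12,138.36 × 0.03 = $364.15
SDI: $13,554.97 × 0.005 = $67.77
Medicare: $13,554.97 × 0.02 = $271.10
Dental insurance premium: $354.97
(Employer's $91.30 toward dental insurance premium is not withheld from the employee.)
Total deductions = $196.66 + $1,219.95 + $1,092.45 + $1,395.91 + $364.15 + $67.77 + $271.10 + $354.97 = $4,962.96
Net pay = $13,554.97 − $4,962.96 = $8,592.01

$8,592.01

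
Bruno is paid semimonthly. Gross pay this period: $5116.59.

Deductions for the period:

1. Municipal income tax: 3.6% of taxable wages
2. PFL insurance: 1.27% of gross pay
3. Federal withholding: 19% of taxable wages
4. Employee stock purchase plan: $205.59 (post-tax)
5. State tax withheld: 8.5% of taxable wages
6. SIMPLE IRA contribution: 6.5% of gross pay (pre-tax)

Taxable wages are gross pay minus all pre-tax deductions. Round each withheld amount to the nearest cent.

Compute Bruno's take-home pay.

SIMPLE IRA contribution: $5116.59 × 0.065 = $332.58
Taxable wages = $5116.59 − $332.58 = $4784.01
State tax withheld: $4784.01 × 0.085 = $406.64
Federal withholding: $4784.01 × 0.19 = $908.96
Municipal income tax: $4784.01 × 0.036 = $172.22
PFL insurance: $5116.59 × 0.0127 = $64.98
Employee stock purchase plan: $205.59
Total deductions = $332.58 + $406.64 + $908.96 + $172.22 + $64.98 + $205.59 = $2090.97
Net pay = $5116.59 − $2090.97 = $3025.62

$3025.62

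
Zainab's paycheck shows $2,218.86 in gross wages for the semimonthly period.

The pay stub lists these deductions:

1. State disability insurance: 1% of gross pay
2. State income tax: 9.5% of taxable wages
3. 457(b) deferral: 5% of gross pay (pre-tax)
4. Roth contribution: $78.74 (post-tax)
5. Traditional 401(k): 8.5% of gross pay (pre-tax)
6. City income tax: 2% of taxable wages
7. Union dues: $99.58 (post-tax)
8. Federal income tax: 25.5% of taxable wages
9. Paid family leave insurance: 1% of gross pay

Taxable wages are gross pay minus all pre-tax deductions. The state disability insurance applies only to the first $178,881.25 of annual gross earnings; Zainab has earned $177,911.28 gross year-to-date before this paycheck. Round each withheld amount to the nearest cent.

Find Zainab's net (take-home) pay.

$998.95

Traditional 401(k): $2,218.86 × 0.085 = $188.60
457(b) deferral: $2,218.86 × 0.05 = $110.94
Pre-tax total = $188.60 + $110.94 = $299.54
Taxable wages = $2,218.86 − $299.54 = $1,919.32
Federal income tax: $1,919.32 × 0.255 = $489.43
City income tax: $1,919.32 × 0.02 = $38.39
State income tax: $1,919.32 × 0.095 = $182.34
Paid family leave insurance: $2,218.86 × 0.01 = $22.19
State disability insurance: only $178,881.25 − $177,911.28 = $969.97 of this check is subject → $969.97 × 0.01 = $9.70
Roth contribution: $78.74
Union dues: $99.58
Total deductions = $188.60 + $110.94 + $489.43 + $38.39 + $182.34 + $22.19 + $9.70 + $78.74 + $99.58 = $1,219.91
Net pay = $2,218.86 − $1,219.91 = $998.95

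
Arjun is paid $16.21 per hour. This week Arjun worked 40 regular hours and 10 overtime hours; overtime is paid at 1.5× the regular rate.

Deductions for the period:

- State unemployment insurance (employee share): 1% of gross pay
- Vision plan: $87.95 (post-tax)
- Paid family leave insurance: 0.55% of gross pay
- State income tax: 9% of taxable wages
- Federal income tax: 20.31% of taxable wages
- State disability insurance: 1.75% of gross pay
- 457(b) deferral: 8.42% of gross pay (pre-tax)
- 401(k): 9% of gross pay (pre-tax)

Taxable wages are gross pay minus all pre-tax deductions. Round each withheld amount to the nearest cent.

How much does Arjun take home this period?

$403.08

Regular pay: 40 × $16.21 = $648.40
Overtime pay: 10 × $16.21 × 1.5 = $243.15
Gross pay = $648.40 + $243.15 = $891.55
457(b) deferral: $891.55 × 0.0842 = $75.07
401(k): $891.55 × 0.09 = $80.24
Pre-tax total = $75.07 + $80.24 = $155.31
Taxable wages = $891.55 − $155.31 = $736.24
State income tax: $736.24 × 0.09 = $66.26
Federal income tax: $736.24 × 0.2031 = $149.53
State disability insurance: $891.55 × 0.0175 = $15.60
State unemployment insurance (employee share): $891.55 × 0.01 = $8.92
Paid family leave insurance: $891.55 × 0.0055 = $4.90
Vision plan: $87.95
Total deductions = $75.07 + $80.24 + $66.26 + $149.53 + $15.60 + $8.92 + $4.90 + $87.95 = $488.47
Net pay = $891.55 − $488.47 = $403.08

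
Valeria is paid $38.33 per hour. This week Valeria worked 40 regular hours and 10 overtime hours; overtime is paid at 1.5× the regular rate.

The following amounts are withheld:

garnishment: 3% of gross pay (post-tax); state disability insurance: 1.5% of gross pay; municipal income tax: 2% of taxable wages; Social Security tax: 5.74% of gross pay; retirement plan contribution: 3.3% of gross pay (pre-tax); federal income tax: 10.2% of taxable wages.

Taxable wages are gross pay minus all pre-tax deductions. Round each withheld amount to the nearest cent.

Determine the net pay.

$1,574.00

Regular pay: 40 × $38.33 = $1,533.20
Overtime pay: 10 × $38.33 × 1.5 = $574.95
Gross pay = $1,533.20 + $574.95 = $2,108.15
Retirement plan contribution: $2,108.15 × 0.033 = $69.57
Taxable wages = $2,108.15 − $69.57 = $2,038.58
Municipal income tax: $2,038.58 × 0.02 = $40.77
Federal income tax: $2,038.58 × 0.102 = $207.94
Social Security tax: $2,108.15 × 0.0574 = $121.01
State disability insurance: $2,108.15 × 0.015 = $31.62
Garnishment: $2,108.15 × 0.03 = $63.24
Total deductions = $69.57 + $40.77 + $207.94 + $121.01 + $31.62 + $63.24 = $534.15
Net pay = $2,108.15 − $534.15 = $1,574.00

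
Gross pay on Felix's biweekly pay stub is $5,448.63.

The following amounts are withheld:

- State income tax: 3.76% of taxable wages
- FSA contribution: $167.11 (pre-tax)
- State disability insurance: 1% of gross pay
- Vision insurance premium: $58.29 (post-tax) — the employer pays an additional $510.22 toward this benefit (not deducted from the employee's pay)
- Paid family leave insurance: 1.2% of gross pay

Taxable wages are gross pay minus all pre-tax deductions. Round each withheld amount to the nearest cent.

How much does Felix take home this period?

$4,904.77

FSA contribution: $167.11
Taxable wages = $5,448.63 − $167.11 = $5,281.52
State income tax: $5,281.52 × 0.0376 = $198.59
Paid family leave insurance: $5,448.63 × 0.012 = $65.38
State disability insurance: $5,448.63 × 0.01 = $54.49
Vision insurance premium: $58.29
(Employer's $510.22 toward vision insurance premium is not withheld from the employee.)
Total deductions = $167.11 + $198.59 + $65.38 + $54.49 + $58.29 = $543.86
Net pay = $5,448.63 − $543.86 = $4,904.77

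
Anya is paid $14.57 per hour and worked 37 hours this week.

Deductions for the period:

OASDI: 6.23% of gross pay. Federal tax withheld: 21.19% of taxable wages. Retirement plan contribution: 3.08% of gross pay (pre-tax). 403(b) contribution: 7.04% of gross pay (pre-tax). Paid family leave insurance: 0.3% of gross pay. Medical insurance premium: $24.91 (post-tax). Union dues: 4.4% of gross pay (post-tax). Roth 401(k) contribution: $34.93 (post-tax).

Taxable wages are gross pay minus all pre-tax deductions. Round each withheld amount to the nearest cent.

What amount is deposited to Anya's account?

Gross pay: 37 × $14.57 = $539.09
Retirement plan contribution: $539.09 × 0.0308 = $16.60
403(b) contribution: $539.09 × 0.0704 = $37.95
Pre-tax total = $16.60 + $37.95 = $54.55
Taxable wages = $539.09 − $54.55 = $484.54
Federal tax withheld: $484.54 × 0.2119 = $102.67
OASDI: $539.09 × 0.0623 = $33.59
Paid family leave insurance: $539.09 × 0.003 = $1.62
Medical insurance premium: $24.91
Roth 401(k) contribution: $34.93
Union dues: $539.09 × 0.044 = $23.72
Total deductions = $16.60 + $37.95 + $102.67 + $33.59 + $1.62 + $24.91 + $34.93 + $23.72 = $275.99
Net pay = $539.09 − $275.99 = $263.10

$263.10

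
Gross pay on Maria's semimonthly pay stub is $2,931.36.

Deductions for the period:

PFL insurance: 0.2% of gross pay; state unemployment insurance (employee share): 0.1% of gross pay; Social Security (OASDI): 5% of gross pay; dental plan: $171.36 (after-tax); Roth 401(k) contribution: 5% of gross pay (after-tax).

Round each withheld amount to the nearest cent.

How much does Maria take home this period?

$2,458.07

State unemployment insurance (employee share): $2,931.36 × 0.001 = $2.93
Social Security (OASDI): $2,931.36 × 0.05 = $146.57
PFL insurance: $2,931.36 × 0.002 = $5.86
Roth 401(k) contribution: $2,931.36 × 0.05 = $146.57
Dental plan: $171.36
Total deductions = $2.93 + $146.57 + $5.86 + $146.57 + $171.36 = $473.29
Net pay = $2,931.36 − $473.29 = $2,458.07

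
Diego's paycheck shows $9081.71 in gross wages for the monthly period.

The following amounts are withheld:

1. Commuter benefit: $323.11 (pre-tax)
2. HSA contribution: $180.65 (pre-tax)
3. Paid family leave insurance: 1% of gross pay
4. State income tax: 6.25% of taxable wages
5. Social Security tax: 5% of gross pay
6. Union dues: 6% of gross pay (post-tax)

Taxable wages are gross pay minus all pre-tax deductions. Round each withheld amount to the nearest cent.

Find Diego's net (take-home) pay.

HSA contribution: $180.65
Commuter benefit: $323.11
Pre-tax total = $180.65 + $323.11 = $503.76
Taxable wages = $9081.71 − $503.76 = $8577.95
State income tax: $8577.95 × 0.0625 = $536.12
Paid family leave insurance: $9081.71 × 0.01 = $90.82
Social Security tax: $9081.71 × 0.05 = $454.09
Union dues: $9081.71 × 0.06 = $544.90
Total deductions = $180.65 + $323.11 + $536.12 + $90.82 + $454.09 + $544.90 = $2129.69
Net pay = $9081.71 − $2129.69 = $6952.02

$6952.02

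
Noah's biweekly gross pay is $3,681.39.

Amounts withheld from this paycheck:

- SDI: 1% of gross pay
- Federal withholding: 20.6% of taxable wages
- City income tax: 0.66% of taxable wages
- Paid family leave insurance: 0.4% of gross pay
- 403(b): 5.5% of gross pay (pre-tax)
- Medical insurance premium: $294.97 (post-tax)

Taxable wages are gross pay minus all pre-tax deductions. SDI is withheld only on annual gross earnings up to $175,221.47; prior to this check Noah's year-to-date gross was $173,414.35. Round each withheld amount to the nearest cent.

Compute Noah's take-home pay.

403(b): $3,681.39 × 0.055 = $202.48
Taxable wages = $3,681.39 − $202.48 = $3,478.91
City income tax: $3,478.91 × 0.0066 = $22.96
Federal withholding: $3,478.91 × 0.206 = $716.66
Paid family leave insurance: $3,681.39 × 0.004 = $14.73
SDI: only $175,221.47 − $173,414.35 = $1,807.12 of this check is subject → $1,807.12 × 0.01 = $18.07
Medical insurance premium: $294.97
Total deductions = $202.48 + $22.96 + $716.66 + $14.73 + $18.07 + $294.97 = $1,269.87
Net pay = $3,681.39 − $1,269.87 = $2,411.52

$2,411.52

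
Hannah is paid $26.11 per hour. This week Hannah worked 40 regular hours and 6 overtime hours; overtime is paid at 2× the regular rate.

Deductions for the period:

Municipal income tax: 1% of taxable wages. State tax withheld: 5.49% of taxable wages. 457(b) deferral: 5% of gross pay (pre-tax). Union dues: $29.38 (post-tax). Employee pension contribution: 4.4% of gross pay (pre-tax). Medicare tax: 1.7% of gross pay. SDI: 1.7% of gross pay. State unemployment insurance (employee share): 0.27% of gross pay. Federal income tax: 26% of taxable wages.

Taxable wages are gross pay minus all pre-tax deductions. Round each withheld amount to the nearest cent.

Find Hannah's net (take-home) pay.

Regular pay: 40 × $26.11 = $1,044.40
Overtime pay: 6 × $26.11 × 2 = $313.32
Gross pay = $1,044.40 + $313.32 = $1,357.72
Employee pension contribution: $1,357.72 × 0.044 = $59.74
457(b) deferral: $1,357.72 × 0.05 = $67.89
Pre-tax total = $59.74 + $67.89 = $127.63
Taxable wages = $1,357.72 − $127.63 = $1,230.09
State tax withheld: $1,230.09 × 0.0549 = $67.53
Municipal income tax: $1,230.09 × 0.01 = $12.30
Federal income tax: $1,230.09 × 0.26 = $319.82
SDI: $1,357.72 × 0.017 = $23.08
State unemployment insurance (employee share): $1,357.72 × 0.0027 = $3.67
Medicare tax: $1,357.72 × 0.017 = $23.08
Union dues: $29.38
Total deductions = $59.74 + $67.89 + $67.53 + $12.30 + $319.82 + $23.08 + $3.67 + $23.08 + $29.38 = $606.49
Net pay = $1,357.72 − $606.49 = $751.23

$751.23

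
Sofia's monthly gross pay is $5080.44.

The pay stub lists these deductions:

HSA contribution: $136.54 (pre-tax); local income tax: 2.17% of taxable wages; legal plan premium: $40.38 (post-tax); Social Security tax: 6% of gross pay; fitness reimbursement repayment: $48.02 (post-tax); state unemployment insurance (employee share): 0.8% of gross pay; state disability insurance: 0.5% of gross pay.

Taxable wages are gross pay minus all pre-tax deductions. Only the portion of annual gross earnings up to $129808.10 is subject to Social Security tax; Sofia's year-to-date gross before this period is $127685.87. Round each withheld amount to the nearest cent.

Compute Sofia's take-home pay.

HSA contribution: $136.54
Taxable wages = $5080.44 − $136.54 = $4943.90
Local income tax: $4943.90 × 0.0217 = $107.28
State disability insurance: $5080.44 × 0.005 = $25.40
Social Security tax: only $129808.10 − $127685.87 = $2122.23 of this check is subject → $2122.23 × 0.06 = $127.33
State unemployment insurance (employee share): $5080.44 × 0.008 = $40.64
Fitness reimbursement repayment: $48.02
Legal plan premium: $40.38
Total deductions = $136.54 + $107.28 + $25.40 + $127.33 + $40.64 + $48.02 + $40.38 = $525.59
Net pay = $5080.44 − $525.59 = $4554.85

$4554.85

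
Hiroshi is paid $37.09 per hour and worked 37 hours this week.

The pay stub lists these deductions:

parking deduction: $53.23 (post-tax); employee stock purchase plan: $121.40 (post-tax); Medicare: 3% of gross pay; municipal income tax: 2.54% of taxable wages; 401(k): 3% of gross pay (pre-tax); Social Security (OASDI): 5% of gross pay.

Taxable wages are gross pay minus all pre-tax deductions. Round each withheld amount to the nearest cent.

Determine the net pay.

$1,012.93

Gross pay: 37 × $37.09 = $1,372.33
401(k): $1,372.33 × 0.03 = $41.17
Taxable wages = $1,372.33 − $41.17 = $1,331.16
Municipal income tax: $1,331.16 × 0.0254 = $33.81
Medicare: $1,372.33 × 0.03 = $41.17
Social Security (OASDI): $1,372.33 × 0.05 = $68.62
Parking deduction: $53.23
Employee stock purchase plan: $121.40
Total deductions = $41.17 + $33.81 + $41.17 + $68.62 + $53.23 + $121.40 = $359.40
Net pay = $1,372.33 − $359.40 = $1,012.93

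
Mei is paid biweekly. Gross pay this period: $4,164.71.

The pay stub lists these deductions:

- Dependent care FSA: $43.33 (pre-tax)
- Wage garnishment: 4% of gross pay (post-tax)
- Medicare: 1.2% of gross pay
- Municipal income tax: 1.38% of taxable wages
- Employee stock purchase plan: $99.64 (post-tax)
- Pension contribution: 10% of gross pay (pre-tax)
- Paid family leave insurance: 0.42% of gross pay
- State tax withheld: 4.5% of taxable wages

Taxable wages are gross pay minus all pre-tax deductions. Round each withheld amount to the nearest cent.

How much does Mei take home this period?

$3,153.36

Pension contribution: $4,164.71 × 0.1 = $416.47
Dependent care FSA: $43.33
Pre-tax total = $416.47 + $43.33 = $459.80
Taxable wages = $4,164.71 − $459.80 = $3,704.91
Municipal income tax: $3,704.91 × 0.0138 = $51.13
State tax withheld: $3,704.91 × 0.045 = $166.72
Paid family leave insurance: $4,164.71 × 0.0042 = $17.49
Medicare: $4,164.71 × 0.012 = $49.98
Employee stock purchase plan: $99.64
Wage garnishment: $4,164.71 × 0.04 = $166.59
Total deductions = $416.47 + $43.33 + $51.13 + $166.72 + $17.49 + $49.98 + $99.64 + $166.59 = $1,011.35
Net pay = $4,164.71 − $1,011.35 = $3,153.36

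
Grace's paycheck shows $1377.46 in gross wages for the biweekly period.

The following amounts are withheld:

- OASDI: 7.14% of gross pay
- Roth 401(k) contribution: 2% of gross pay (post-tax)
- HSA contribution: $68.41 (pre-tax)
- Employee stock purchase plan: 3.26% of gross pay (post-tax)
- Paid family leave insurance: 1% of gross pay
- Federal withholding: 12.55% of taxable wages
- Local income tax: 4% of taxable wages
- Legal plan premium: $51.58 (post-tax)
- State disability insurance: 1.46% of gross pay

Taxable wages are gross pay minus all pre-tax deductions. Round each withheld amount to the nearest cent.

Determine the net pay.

$836.13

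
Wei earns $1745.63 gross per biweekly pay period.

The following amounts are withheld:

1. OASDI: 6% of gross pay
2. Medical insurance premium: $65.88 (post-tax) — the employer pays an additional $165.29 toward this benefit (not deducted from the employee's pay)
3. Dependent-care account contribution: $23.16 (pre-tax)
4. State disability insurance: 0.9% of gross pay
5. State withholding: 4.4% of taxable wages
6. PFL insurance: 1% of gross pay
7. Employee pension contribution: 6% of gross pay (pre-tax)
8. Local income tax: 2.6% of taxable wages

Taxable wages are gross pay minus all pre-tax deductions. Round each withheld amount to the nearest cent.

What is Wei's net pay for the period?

Dependent-care account contribution: $23.16
Employee pension contribution: $1745.63 × 0.06 = $104.74
Pre-tax total = $23.16 + $104.74 = $127.90
Taxable wages = $1745.63 − $127.90 = $1617.73
State withholding: $1617.73 × 0.044 = $71.18
Local income tax: $1617.73 × 0.026 = $42.06
State disability insurance: $1745.63 × 0.009 = $15.71
PFL insurance: $1745.63 × 0.01 = $17.46
OASDI: $1745.63 × 0.06 = $104.74
Medical insurance premium: $65.88
(Employer's $165.29 toward medical insurance premium is not withheld from the employee.)
Total deductions = $23.16 + $104.74 + $71.18 + $42.06 + $15.71 + $17.46 + $104.74 + $65.88 = $444.93
Net pay = $1745.63 − $444.93 = $1300.70

$1300.70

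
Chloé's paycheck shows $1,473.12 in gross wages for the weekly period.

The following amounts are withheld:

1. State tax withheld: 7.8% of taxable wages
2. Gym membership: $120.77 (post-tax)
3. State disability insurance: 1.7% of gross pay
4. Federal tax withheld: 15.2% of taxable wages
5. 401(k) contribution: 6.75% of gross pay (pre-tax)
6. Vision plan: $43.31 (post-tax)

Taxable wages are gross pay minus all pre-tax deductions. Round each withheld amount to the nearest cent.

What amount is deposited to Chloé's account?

$868.61

401(k) contribution: $1,473.12 × 0.0675 = $99.44
Taxable wages = $1,473.12 − $99.44 = $1,373.68
Federal tax withheld: $1,373.68 × 0.152 = $208.80
State tax withheld: $1,373.68 × 0.078 = $107.15
State disability insurance: $1,473.12 × 0.017 = $25.04
Gym membership: $120.77
Vision plan: $43.31
Total deductions = $99.44 + $208.80 + $107.15 + $25.04 + $120.77 + $43.31 = $604.51
Net pay = $1,473.12 − $604.51 = $868.61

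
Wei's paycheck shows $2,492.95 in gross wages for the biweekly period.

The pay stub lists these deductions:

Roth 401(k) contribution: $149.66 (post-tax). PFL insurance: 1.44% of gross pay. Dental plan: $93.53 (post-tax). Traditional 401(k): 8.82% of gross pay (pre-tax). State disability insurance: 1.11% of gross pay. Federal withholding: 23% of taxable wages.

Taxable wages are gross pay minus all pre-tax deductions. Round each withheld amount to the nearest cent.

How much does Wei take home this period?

Traditional 401(k): $2,492.95 × 0.0882 = $219.88
Taxable wages = $2,492.95 − $219.88 = $2,273.07
Federal withholding: $2,273.07 × 0.23 = $522.81
State disability insurance: $2,492.95 × 0.0111 = $27.67
PFL insurance: $2,492.95 × 0.0144 = $35.90
Dental plan: $93.53
Roth 401(k) contribution: $149.66
Total deductions = $219.88 + $522.81 + $27.67 + $35.90 + $93.53 + $149.66 = $1,049.45
Net pay = $2,492.95 − $1,049.45 = $1,443.50

$1,443.50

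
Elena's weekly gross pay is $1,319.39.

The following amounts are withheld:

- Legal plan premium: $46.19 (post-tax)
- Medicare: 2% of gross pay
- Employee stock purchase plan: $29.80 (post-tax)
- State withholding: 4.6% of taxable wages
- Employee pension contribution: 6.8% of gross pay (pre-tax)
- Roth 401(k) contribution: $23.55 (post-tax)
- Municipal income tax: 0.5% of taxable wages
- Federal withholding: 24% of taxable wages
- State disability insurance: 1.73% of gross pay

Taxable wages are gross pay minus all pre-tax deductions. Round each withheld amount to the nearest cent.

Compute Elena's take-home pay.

Employee pension contribution: $1,319.39 × 0.068 = $89.72
Taxable wages = $1,319.39 − $89.72 = $1,229.67
Municipal income tax: $1,229.67 × 0.005 = $6.15
Federal withholding: $1,229.67 × 0.24 = $295.12
State withholding: $1,229.67 × 0.046 = $56.56
Medicare: $1,319.39 × 0.02 = $26.39
State disability insurance: $1,319.39 × 0.0173 = $22.83
Roth 401(k) contribution: $23.55
Employee stock purchase plan: $29.80
Legal plan premium: $46.19
Total deductions = $89.72 + $6.15 + $295.12 + $56.56 + $26.39 + $22.83 + $23.55 + $29.80 + $46.19 = $596.31
Net pay = $1,319.39 − $596.31 = $723.08

$723.08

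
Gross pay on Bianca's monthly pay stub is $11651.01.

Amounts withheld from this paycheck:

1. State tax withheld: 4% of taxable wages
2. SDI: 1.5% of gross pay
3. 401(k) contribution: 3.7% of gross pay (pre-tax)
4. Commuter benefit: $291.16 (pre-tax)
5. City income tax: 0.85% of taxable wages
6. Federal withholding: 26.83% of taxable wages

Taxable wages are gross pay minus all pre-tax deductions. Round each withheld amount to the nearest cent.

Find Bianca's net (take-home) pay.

$7291.76

Commuter benefit: $291.16
401(k) contribution: $11651.01 × 0.037 = $431.09
Pre-tax total = $291.16 + $431.09 = $722.25
Taxable wages = $11651.01 − $722.25 = $10928.76
Federal withholding: $10928.76 × 0.2683 = $2932.19
City income tax: $10928.76 × 0.0085 = $92.89
State tax withheld: $10928.76 × 0.04 = $437.15
SDI: $11651.01 × 0.015 = $174.77
Total deductions = $291.16 + $431.09 + $2932.19 + $92.89 + $437.15 + $174.77 = $4359.25
Net pay = $11651.01 − $4359.25 = $7291.76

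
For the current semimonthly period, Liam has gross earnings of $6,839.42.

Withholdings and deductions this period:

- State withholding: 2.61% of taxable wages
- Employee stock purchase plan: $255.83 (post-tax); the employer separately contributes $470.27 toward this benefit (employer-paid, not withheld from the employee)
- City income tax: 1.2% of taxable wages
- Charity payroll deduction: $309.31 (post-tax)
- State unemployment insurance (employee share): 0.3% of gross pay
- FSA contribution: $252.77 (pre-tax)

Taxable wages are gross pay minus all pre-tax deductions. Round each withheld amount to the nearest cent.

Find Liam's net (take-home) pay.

$5,750.04

FSA contribution: $252.77
Taxable wages = $6,839.42 − $252.77 = $6,586.65
City income tax: $6,586.65 × 0.012 = $79.04
State withholding: $6,586.65 × 0.0261 = $171.91
State unemployment insurance (employee share): $6,839.42 × 0.003 = $20.52
Employee stock purchase plan: $255.83
Charity payroll deduction: $309.31
(Employer's $470.27 toward employee stock purchase plan is not withheld from the employee.)
Total deductions = $252.77 + $79.04 + $171.91 + $20.52 + $255.83 + $309.31 = $1,089.38
Net pay = $6,839.42 − $1,089.38 = $5,750.04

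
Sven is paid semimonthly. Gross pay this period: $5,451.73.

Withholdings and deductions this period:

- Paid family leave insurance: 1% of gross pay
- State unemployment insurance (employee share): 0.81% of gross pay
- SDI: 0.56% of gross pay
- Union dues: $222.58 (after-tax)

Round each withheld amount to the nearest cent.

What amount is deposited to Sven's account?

$5,099.94

Paid family leave insurance: $5,451.73 × 0.01 = $54.52
SDI: $5,451.73 × 0.0056 = $30.53
State unemployment insurance (employee share): $5,451.73 × 0.0081 = $44.16
Union dues: $222.58
Total deductions = $54.52 + $30.53 + $44.16 + $222.58 = $351.79
Net pay = $5,451.73 − $351.79 = $5,099.94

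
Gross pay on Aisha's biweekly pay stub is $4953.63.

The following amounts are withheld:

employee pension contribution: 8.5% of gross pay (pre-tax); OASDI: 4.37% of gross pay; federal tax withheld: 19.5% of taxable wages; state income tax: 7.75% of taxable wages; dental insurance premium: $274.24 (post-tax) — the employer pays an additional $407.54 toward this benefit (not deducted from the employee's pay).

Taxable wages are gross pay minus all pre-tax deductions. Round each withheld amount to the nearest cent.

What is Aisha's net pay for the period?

$2806.74

Employee pension contribution: $4953.63 × 0.085 = $421.06
Taxable wages = $4953.63 − $421.06 = $4532.57
Federal tax withheld: $4532.57 × 0.195 = $883.85
State income tax: $4532.57 × 0.0775 = $351.27
OASDI: $4953.63 × 0.0437 = $216.47
Dental insurance premium: $274.24
(Employer's $407.54 toward dental insurance premium is not withheld from the employee.)
Total deductions = $421.06 + $883.85 + $351.27 + $216.47 + $274.24 = $2146.89
Net pay = $4953.63 − $2146.89 = $2806.74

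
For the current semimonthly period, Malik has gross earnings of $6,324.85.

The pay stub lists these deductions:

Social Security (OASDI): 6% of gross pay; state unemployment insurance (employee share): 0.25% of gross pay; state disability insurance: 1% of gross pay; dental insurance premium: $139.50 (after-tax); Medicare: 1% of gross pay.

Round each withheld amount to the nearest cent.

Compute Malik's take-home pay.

State disability insurance: $6,324.85 × 0.01 = $63.25
Social Security (OASDI): $6,324.85 × 0.06 = $379.49
Medicare: $6,324.85 × 0.01 = $63.25
State unemployment insurance (employee share): $6,324.85 × 0.0025 = $15.81
Dental insurance premium: $139.50
Total deductions = $63.25 + $379.49 + $63.25 + $15.81 + $139.50 = $661.30
Net pay = $6,324.85 − $661.30 = $5,663.55

$5,663.55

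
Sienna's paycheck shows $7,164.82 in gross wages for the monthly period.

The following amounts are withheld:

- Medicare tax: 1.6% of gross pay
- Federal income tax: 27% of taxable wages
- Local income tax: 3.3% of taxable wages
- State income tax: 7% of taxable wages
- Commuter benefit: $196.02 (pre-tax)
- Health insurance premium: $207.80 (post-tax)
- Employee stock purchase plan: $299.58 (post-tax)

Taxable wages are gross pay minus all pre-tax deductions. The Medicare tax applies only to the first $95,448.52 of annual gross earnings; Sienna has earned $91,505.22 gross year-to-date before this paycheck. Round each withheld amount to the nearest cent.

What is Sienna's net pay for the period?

Commuter benefit: $196.02
Taxable wages = $7,164.82 − $196.02 = $6,968.80
Local income tax: $6,968.80 × 0.033 = $229.97
State income tax: $6,968.80 × 0.07 = $487.82
Federal income tax: $6,968.80 × 0.27 = $1,881.58
Medicare tax: only $95,448.52 − $91,505.22 = $3,943.30 of this check is subject → $3,943.30 × 0.016 = $63.09
Employee stock purchase plan: $299.58
Health insurance premium: $207.80
Total deductions = $196.02 + $229.97 + $487.82 + $1,881.58 + $63.09 + $299.58 + $207.80 = $3,365.86
Net pay = $7,164.82 − $3,365.86 = $3,798.96

$3,798.96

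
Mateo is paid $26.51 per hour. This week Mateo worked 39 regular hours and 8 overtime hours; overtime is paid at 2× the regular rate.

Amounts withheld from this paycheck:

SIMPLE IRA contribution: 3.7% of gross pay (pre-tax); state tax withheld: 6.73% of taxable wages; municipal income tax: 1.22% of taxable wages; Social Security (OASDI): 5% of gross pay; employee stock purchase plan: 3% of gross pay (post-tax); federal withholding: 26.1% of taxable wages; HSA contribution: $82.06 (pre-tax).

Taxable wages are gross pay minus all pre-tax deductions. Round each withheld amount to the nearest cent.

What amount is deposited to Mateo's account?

Regular pay: 39 × $26.51 = $1,033.89
Overtime pay: 8 × $26.51 × 2 = $424.16
Gross pay = $1,033.89 + $424.16 = $1,458.05
HSA contribution: $82.06
SIMPLE IRA contribution: $1,458.05 × 0.037 = $53.95
Pre-tax total = $82.06 + $53.95 = $136.01
Taxable wages = $1,458.05 − $136.01 = $1,322.04
Federal withholding: $1,322.04 × 0.261 = $345.05
State tax withheld: $1,322.04 × 0.0673 = $88.97
Municipal income tax: $1,322.04 × 0.0122 = $16.13
Social Security (OASDI): $1,458.05 × 0.05 = $72.90
Employee stock purchase plan: $1,458.05 × 0.03 = $43.74
Total deductions = $82.06 + $53.95 + $345.05 + $88.97 + $16.13 + $72.90 + $43.74 = $702.80
Net pay = $1,458.05 − $702.80 = $755.25

$755.25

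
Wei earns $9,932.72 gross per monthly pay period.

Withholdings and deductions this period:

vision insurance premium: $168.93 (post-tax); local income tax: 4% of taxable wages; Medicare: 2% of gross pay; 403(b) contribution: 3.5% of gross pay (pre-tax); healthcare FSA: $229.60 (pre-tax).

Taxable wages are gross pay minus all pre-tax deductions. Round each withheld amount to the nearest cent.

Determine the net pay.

Healthcare FSA: $229.60
403(b) contribution: $9,932.72 × 0.035 = $347.65
Pre-tax total = $229.60 + $347.65 = $577.25
Taxable wages = $9,932.72 − $577.25 = $9,355.47
Local income tax: $9,355.47 × 0.04 = $374.22
Medicare: $9,932.72 × 0.02 = $198.65
Vision insurance premium: $168.93
Total deductions = $229.60 + $347.65 + $374.22 + $198.65 + $168.93 = $1,319.05
Net pay = $9,932.72 − $1,319.05 = $8,613.67

$8,613.67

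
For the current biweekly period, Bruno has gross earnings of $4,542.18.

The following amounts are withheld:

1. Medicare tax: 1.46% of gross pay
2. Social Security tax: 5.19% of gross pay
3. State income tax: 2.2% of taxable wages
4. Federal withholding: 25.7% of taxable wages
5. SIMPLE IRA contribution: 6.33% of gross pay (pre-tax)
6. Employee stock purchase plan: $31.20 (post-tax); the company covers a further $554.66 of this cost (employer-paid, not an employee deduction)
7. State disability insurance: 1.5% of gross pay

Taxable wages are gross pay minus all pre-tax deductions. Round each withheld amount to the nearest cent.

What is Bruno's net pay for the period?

SIMPLE IRA contribution: $4,542.18 × 0.0633 = $287.52
Taxable wages = $4,542.18 − $287.52 = $4,254.66
State income tax: $4,254.66 × 0.022 = $93.60
Federal withholding: $4,254.66 × 0.257 = $1,093.45
Medicare tax: $4,542.18 × 0.0146 = $66.32
State disability insurance: $4,542.18 × 0.015 = $68.13
Social Security tax: $4,542.18 × 0.0519 = $235.74
Employee stock purchase plan: $31.20
(Employer's $554.66 toward employee stock purchase plan is not withheld from the employee.)
Total deductions = $287.52 + $93.60 + $1,093.45 + $66.32 + $68.13 + $235.74 + $31.20 = $1,875.96
Net pay = $4,542.18 − $1,875.96 = $2,666.22

$2,666.22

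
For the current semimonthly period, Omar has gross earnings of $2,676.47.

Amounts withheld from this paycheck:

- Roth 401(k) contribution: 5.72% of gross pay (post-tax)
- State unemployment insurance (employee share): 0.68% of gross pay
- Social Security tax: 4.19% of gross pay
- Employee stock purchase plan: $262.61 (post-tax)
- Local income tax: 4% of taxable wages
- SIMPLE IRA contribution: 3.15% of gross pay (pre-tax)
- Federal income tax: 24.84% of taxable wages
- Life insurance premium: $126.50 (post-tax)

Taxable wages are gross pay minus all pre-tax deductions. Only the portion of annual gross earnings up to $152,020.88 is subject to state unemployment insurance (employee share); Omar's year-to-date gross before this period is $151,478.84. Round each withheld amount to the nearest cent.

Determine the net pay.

$1,186.55

SIMPLE IRA contribution: $2,676.47 × 0.0315 = $84.31
Taxable wages = $2,676.47 − $84.31 = $2,592.16
Federal income tax: $2,592.16 × 0.2484 = $643.89
Local income tax: $2,592.16 × 0.04 = $103.69
Social Security tax: $2,676.47 × 0.0419 = $112.14
State unemployment insurance (employee share): only $152,020.88 − $151,478.84 = $542.04 of this check is subject → $542.04 × 0.0068 = $3.69
Employee stock purchase plan: $262.61
Life insurance premium: $126.50
Roth 401(k) contribution: $2,676.47 × 0.0572 = $153.09
Total deductions = $84.31 + $643.89 + $103.69 + $112.14 + $3.69 + $262.61 + $126.50 + $153.09 = $1,489.92
Net pay = $2,676.47 − $1,489.92 = $1,186.55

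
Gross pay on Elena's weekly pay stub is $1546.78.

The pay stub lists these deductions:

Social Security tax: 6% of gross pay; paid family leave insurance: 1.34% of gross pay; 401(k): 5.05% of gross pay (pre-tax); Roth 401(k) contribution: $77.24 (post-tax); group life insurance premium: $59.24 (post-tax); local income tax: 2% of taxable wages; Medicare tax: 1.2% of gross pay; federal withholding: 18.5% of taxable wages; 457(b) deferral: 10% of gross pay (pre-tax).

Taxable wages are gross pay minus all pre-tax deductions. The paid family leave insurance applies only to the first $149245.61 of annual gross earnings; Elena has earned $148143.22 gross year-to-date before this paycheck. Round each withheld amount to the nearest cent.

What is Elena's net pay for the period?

$782.00

457(b) deferral: $1546.78 × 0.1 = $154.68
401(k): $1546.78 × 0.0505 = $78.11
Pre-tax total = $154.68 + $78.11 = $232.79
Taxable wages = $1546.78 − $232.79 = $1313.99
Local income tax: $1313.99 × 0.02 = $26.28
Federal withholding: $1313.99 × 0.185 = $243.09
Paid family leave insurance: only $149245.61 − $148143.22 = $1102.39 of this check is subject → $1102.39 × 0.0134 = $14.77
Social Security tax: $1546.78 × 0.06 = $92.81
Medicare tax: $1546.78 × 0.012 = $18.56
Group life insurance premium: $59.24
Roth 401(k) contribution: $77.24
Total deductions = $154.68 + $78.11 + $26.28 + $243.09 + $14.77 + $92.81 + $18.56 + $59.24 + $77.24 = $764.78
Net pay = $1546.78 − $764.78 = $782.00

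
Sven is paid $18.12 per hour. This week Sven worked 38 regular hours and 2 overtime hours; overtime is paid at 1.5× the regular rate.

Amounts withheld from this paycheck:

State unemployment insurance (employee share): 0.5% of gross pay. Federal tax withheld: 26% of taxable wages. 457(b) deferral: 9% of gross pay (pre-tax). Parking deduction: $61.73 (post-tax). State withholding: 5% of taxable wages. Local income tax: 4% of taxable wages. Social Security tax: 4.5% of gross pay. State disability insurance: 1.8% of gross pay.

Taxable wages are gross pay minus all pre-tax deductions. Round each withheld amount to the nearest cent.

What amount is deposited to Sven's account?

$327.20

Regular pay: 38 × $18.12 = $688.56
Overtime pay: 2 × $18.12 × 1.5 = $54.36
Gross pay = $688.56 + $54.36 = $742.92
457(b) deferral: $742.92 × 0.09 = $66.86
Taxable wages = $742.92 − $66.86 = $676.06
State withholding: $676.06 × 0.05 = $33.80
Local income tax: $676.06 × 0.04 = $27.04
Federal tax withheld: $676.06 × 0.26 = $175.78
State unemployment insurance (employee share): $742.92 × 0.005 = $3.71
Social Security tax: $742.92 × 0.045 = $33.43
State disability insurance: $742.92 × 0.018 = $13.37
Parking deduction: $61.73
Total deductions = $66.86 + $33.80 + $27.04 + $175.78 + $3.71 + $33.43 + $13.37 + $61.73 = $415.72
Net pay = $742.92 − $415.72 = $327.20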